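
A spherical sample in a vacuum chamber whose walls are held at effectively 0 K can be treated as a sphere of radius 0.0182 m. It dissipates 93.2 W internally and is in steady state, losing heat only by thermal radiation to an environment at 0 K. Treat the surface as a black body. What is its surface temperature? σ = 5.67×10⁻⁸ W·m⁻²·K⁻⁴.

Steady state: internal power = radiated power, P = εσA T⁴.
Radiating area A = 4πr² = 0.004162 m².
T⁴ = P/(εσA) = 93.2/(1.0·5.67×10⁻⁸·0.004162) = 3.949×10¹¹ K⁴.
T = (3.949×10¹¹)^(1/4).

T ≈ 793 K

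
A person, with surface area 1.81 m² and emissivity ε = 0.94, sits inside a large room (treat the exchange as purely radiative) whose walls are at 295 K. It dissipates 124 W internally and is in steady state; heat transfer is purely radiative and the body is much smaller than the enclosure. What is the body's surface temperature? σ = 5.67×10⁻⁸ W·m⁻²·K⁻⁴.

For a small grey body in a large enclosure, net radiated power = εσA(T⁴ − T_w⁴).
Steady state: P = εσA(T⁴ − T_w⁴) with A = 1.81 m².
T⁴ = P/(εσA) + T_w⁴ = 124/(0.94·5.67×10⁻⁸·1.810) + (295)⁴
    = 1.285×10⁹ + 7.573×10⁹ = 8.859×10⁹ K⁴.

T ≈ 307 K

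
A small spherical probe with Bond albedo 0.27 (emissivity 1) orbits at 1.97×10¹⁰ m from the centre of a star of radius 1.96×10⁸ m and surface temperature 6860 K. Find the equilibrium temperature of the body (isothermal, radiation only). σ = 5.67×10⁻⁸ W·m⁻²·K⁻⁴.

T ≈ 447 K

The star's surface emits σT_*⁴; at distance d the flux is S = σT_*⁴(R_*/d)².
S = 5.67×10⁻⁸·(6860)⁴·(1.96×10⁸/1.97×10¹⁰)² = 12430 W/m².
For an isothermal sphere T⁴ = (1−a)S/(4σ) = 4.001×10¹⁰ K⁴.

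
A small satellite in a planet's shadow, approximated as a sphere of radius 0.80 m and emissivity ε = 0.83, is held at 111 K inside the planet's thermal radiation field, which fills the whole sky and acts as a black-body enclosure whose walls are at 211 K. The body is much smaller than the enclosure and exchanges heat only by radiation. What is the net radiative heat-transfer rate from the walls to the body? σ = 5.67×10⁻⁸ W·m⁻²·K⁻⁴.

P_net ≈ 693 W

For a small grey body in a large enclosure: P_net = εσA(T_body⁴ − T_wall⁴).
A = 4πr² = 8.042 m²; T_body⁴ − T_wall⁴ = 1.518×10⁸ − 1.982×10⁹ = -1.830×10⁹ K⁴.
|P_net| = 0.83·5.67×10⁻⁸·8.042·1.830×10⁹.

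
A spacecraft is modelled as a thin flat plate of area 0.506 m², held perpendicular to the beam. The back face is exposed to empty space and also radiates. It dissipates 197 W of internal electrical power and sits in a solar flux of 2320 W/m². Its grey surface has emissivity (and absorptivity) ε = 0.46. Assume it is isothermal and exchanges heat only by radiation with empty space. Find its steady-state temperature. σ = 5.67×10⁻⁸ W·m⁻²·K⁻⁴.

At steady state, absorbed solar power + internal power = radiated power.
Absorbed: α·S·A_cross = 0.46·2320·0.5060 = 540.0 W (cross-section A).
Total input = 540.0 + 197 = 737.0 W.
Radiated: εσ·A_surf·T⁴ with A_surf = 2A = 1.012 m².
T⁴ = 737.0/(0.46·5.67×10⁻⁸·1.012) = 2.792×10¹⁰ K⁴.

T ≈ 409 K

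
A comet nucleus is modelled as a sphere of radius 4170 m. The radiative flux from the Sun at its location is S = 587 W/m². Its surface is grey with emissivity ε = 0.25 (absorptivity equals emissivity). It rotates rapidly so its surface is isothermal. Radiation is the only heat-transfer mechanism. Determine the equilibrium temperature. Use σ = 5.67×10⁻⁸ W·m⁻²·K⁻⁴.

T ≈ 226 K

At equilibrium, absorbed power = emitted power.
Absorbing cross-section = πr² = 5.463×10⁷ m²; emitting surface = 4πr² = 2.185×10⁸ m² (ratio 4).
εS·A_cross = εσ·A_surf·T⁴  ⇒  T⁴ = S/(4σ)   (ε cancels).
T⁴ = 587/(4·5.67×10⁻⁸) = 2.588×10⁹ K⁴.
T = (2.588×10⁹)^(1/4).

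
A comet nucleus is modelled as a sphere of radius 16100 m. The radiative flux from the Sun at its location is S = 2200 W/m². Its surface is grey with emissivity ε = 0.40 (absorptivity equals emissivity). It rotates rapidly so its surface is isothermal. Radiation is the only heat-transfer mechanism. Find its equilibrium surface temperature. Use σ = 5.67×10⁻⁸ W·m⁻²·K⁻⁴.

T ≈ 314 K

At equilibrium, absorbed power = emitted power.
Absorbing cross-section = πr² = 8.143×10⁸ m²; emitting surface = 4πr² = 3.257×10⁹ m² (ratio 4).
εS·A_cross = εσ·A_surf·T⁴  ⇒  T⁴ = S/(4σ)   (ε cancels).
T⁴ = 2200/(4·5.67×10⁻⁸) = 9.700×10⁹ K⁴.
T = (9.700×10⁹)^(1/4).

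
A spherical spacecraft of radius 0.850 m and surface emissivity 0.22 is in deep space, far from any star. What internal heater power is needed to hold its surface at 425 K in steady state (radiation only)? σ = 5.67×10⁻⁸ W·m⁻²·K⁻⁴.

P = εσ·4πr²·T⁴.
4πr² = 9.079 m²; T⁴ = 3.263×10¹⁰ K⁴.
P = 0.22·5.67×10⁻⁸·9.079·3.263×10¹⁰.

P ≈ 3690 W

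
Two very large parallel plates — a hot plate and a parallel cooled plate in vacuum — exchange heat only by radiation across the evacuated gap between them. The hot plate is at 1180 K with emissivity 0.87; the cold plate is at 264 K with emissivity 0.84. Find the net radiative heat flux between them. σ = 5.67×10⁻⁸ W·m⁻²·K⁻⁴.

q ≈ 81800 W/m²

For two infinite grey parallel plates, q = σ(T₁⁴ − T₂⁴)/(1/ε₁ + 1/ε₂ − 1).
T₁⁴ − T₂⁴ = 1.939×10¹² − 4.858×10⁹ = 1.934×10¹² K⁴.
1/ε₁ + 1/ε₂ − 1 = 1.149 + 1.190 − 1 = 1.340.
q = 5.67×10⁻⁸ × 1.934×10¹² / 1.340.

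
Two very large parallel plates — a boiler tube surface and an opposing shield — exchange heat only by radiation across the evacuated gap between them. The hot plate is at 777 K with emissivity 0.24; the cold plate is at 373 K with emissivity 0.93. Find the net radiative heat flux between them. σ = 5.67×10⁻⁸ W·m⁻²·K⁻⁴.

q ≈ 4610 W/m²

For two infinite grey parallel plates, q = σ(T₁⁴ − T₂⁴)/(1/ε₁ + 1/ε₂ − 1).
T₁⁴ − T₂⁴ = 3.645×10¹¹ − 1.936×10¹⁰ = 3.451×10¹¹ K⁴.
1/ε₁ + 1/ε₂ − 1 = 4.167 + 1.075 − 1 = 4.242.
q = 5.67×10⁻⁸ × 3.451×10¹¹ / 4.242.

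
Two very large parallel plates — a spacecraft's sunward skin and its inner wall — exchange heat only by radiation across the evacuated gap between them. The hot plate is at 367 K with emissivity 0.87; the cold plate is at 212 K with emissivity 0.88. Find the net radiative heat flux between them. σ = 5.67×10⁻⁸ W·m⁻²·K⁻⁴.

q ≈ 711 W/m²

For two infinite grey parallel plates, q = σ(T₁⁴ − T₂⁴)/(1/ε₁ + 1/ε₂ − 1).
T₁⁴ − T₂⁴ = 1.814×10¹⁰ − 2.020×10⁹ = 1.612×10¹⁰ K⁴.
1/ε₁ + 1/ε₂ − 1 = 1.149 + 1.136 − 1 = 1.286.
q = 5.67×10⁻⁸ × 1.612×10¹⁰ / 1.286.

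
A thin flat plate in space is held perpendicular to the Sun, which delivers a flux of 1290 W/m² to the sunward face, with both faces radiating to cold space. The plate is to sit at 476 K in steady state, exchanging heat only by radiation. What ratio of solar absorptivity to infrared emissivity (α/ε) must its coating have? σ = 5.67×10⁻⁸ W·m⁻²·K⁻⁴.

Balance: αS·A = εσ·2A·T⁴ ⇒ α/ε = 2σT⁴/S.
α/ε = 2·5.67×10⁻⁸·(476)⁴/1290 = 2·5.67×10⁻⁸·5.134×10¹⁰/1290.

α/ε ≈ 4.51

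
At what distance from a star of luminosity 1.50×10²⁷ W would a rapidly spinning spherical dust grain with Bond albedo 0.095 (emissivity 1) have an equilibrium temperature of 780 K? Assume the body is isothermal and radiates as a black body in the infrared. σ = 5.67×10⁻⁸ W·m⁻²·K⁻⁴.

For an isothermal black-emitting sphere, (1−a)S·πr² = σ·4πr²·T⁴ ⇒ S = 4σT⁴/(1−a).
S = 4·5.67×10⁻⁸·(780)⁴/0.905 = 92760 W/m².
Flux falls as S = L/(4πd²), so d = √(L/(4πS)) = √(1.50×10²⁷/(4π·92760)).

d ≈ 3.59×10¹⁰ m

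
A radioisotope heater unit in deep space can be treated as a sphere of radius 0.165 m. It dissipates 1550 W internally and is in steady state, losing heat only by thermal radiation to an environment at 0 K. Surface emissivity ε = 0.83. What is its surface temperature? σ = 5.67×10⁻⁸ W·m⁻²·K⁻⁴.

T ≈ 557 K

Steady state: internal power = radiated power, P = εσA T⁴.
Radiating area A = 4πr² = 0.3421 m².
T⁴ = P/(εσA) = 1550/(0.83·5.67×10⁻⁸·0.3421) = 9.627×10¹⁰ K⁴.
T = (9.627×10¹⁰)^(1/4).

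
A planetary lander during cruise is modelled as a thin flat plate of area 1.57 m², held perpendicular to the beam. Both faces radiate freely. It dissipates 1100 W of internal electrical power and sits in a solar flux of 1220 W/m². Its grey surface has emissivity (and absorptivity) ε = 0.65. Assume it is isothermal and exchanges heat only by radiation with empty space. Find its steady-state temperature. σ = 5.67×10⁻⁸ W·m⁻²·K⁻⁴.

T ≈ 377 K

At steady state, absorbed solar power + internal power = radiated power.
Absorbed: α·S·A_cross = 0.65·1220·1.570 = 1245 W (cross-section A).
Total input = 1245 + 1100 = 2345 W.
Radiated: εσ·A_surf·T⁴ with A_surf = 2A = 3.140 m².
T⁴ = 2345/(0.65·5.67×10⁻⁸·3.140) = 2.026×10¹⁰ K⁴.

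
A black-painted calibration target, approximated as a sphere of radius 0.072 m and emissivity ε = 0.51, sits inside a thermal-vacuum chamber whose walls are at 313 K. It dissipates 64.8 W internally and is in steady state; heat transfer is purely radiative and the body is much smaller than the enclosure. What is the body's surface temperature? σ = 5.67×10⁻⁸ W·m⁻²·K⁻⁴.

For a small grey body in a large enclosure, net radiated power = εσA(T⁴ − T_w⁴).
Steady state: P = εσA(T⁴ − T_w⁴) with A = 4πr² = 0.06514 m².
T⁴ = P/(εσA) + T_w⁴ = 64.8/(0.51·5.67×10⁻⁸·0.06514) + (313)⁴
    = 3.440×10¹⁰ + 9.598×10⁹ = 4.400×10¹⁰ K⁴.

T ≈ 458 K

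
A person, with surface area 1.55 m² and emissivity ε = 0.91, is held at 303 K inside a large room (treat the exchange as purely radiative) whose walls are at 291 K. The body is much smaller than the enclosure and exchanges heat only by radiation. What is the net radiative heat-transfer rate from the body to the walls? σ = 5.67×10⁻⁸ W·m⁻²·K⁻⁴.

For a small grey body in a large enclosure: P_net = εσA(T_body⁴ − T_wall⁴).
A = 1.55 m²; T_body⁴ − T_wall⁴ = 8.429×10⁹ − 7.171×10⁹ = 1.258×10⁹ K⁴.
|P_net| = 0.91·5.67×10⁻⁸·1.550·1.258×10⁹.

P_net ≈ 101 W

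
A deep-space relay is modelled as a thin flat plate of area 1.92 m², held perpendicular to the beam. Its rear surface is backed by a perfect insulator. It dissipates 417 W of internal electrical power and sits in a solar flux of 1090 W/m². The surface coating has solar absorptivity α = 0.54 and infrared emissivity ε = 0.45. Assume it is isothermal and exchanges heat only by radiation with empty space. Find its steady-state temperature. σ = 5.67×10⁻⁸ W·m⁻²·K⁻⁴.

T ≈ 422 K

At steady state, absorbed solar power + internal power = radiated power.
Absorbed: α·S·A_cross = 0.54·1090·1.920 = 1130 W (cross-section A).
Total input = 1130 + 417 = 1547 W.
Radiated: εσ·A_surf·T⁴ with A_surf = A = 1.920 m².
T⁴ = 1547/(0.45·5.67×10⁻⁸·1.920) = 3.158×10¹⁰ K⁴.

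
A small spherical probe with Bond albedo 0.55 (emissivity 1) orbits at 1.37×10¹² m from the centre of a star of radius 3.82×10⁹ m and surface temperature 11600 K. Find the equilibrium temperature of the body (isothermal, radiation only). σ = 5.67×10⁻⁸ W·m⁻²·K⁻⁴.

T ≈ 355 K

The star's surface emits σT_*⁴; at distance d the flux is S = σT_*⁴(R_*/d)².
S = 5.67×10⁻⁸·(11600)⁴·(3.82×10⁹/1.37×10¹²)² = 7982 W/m².
For an isothermal sphere T⁴ = (1−a)S/(4σ) = 1.584×10¹⁰ K⁴.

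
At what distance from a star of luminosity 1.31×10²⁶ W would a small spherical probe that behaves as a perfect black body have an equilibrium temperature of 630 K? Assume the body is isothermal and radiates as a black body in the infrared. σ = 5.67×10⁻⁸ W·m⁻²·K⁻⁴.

d ≈ 1.71×10¹⁰ m

For an isothermal black-emitting sphere, (1−a)S·πr² = σ·4πr²·T⁴ ⇒ S = 4σT⁴/(1−a).
S = 4·5.67×10⁻⁸·(630)⁴/1.00 = 35730 W/m².
Flux falls as S = L/(4πd²), so d = √(L/(4πS)) = √(1.31×10²⁶/(4π·35730)).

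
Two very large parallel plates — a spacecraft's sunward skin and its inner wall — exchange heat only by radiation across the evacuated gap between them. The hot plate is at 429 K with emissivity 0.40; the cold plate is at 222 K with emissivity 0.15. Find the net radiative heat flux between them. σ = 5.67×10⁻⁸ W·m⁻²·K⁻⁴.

For two infinite grey parallel plates, q = σ(T₁⁴ − T₂⁴)/(1/ε₁ + 1/ε₂ − 1).
T₁⁴ − T₂⁴ = 3.387×10¹⁰ − 2.429×10⁹ = 3.144×10¹⁰ K⁴.
1/ε₁ + 1/ε₂ − 1 = 2.500 + 6.667 − 1 = 8.167.
q = 5.67×10⁻⁸ × 3.144×10¹⁰ / 8.167.

q ≈ 218 W/m²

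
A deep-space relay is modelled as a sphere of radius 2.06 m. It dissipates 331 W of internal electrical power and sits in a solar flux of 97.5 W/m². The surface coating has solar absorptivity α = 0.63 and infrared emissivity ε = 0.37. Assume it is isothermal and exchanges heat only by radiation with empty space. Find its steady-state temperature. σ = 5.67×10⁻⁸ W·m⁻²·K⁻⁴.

T ≈ 179 K

At steady state, absorbed solar power + internal power = radiated power.
Absorbed: α·S·A_cross = 0.63·97.5·13.33 = 818.9 W (cross-section πr²).
Total input = 818.9 + 331 = 1150 W.
Radiated: εσ·A_surf·T⁴ with A_surf = 4πr² = 53.33 m².
T⁴ = 1150/(0.37·5.67×10⁻⁸·53.33) = 1.028×10⁹ K⁴.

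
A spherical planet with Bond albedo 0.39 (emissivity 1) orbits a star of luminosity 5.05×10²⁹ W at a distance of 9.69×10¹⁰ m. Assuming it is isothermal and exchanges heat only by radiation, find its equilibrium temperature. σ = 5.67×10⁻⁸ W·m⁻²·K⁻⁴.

First find the stellar flux at distance d: S = L/(4πd²) = 5.05×10²⁹/(4π·(9.69×10¹⁰)²) = 4.280×10⁶ W/m².
For an isothermal sphere, absorbed (1−a)S·πr² = emitted σ·4πr²·T⁴, so T⁴ = (1−a)S/(4σ).
T⁴ = 0.610·4.280×10⁶/(4·5.67×10⁻⁸) = 1.151×10¹³ K⁴.

T ≈ 1840 K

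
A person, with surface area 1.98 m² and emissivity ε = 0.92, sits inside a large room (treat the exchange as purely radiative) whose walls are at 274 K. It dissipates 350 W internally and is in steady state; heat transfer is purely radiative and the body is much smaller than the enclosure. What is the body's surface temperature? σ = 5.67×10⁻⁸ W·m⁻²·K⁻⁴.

T ≈ 308 K

For a small grey body in a large enclosure, net radiated power = εσA(T⁴ − T_w⁴).
Steady state: P = εσA(T⁴ − T_w⁴) with A = 1.98 m².
T⁴ = P/(εσA) + T_w⁴ = 350/(0.92·5.67×10⁻⁸·1.980) + (274)⁴
    = 3.389×10⁹ + 5.636×10⁹ = 9.025×10⁹ K⁴.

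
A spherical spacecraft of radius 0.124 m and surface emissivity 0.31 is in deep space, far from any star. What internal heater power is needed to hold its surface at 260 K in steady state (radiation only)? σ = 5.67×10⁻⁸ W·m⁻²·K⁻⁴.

P = εσ·4πr²·T⁴.
4πr² = 0.1932 m²; T⁴ = 4.570×10⁹ K⁴.
P = 0.31·5.67×10⁻⁸·0.1932·4.570×10⁹.

P ≈ 15.5 W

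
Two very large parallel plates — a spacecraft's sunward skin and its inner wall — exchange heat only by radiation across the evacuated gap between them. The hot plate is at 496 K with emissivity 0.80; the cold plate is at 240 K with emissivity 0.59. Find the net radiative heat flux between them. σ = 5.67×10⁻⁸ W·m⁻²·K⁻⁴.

For two infinite grey parallel plates, q = σ(T₁⁴ − T₂⁴)/(1/ε₁ + 1/ε₂ − 1).
T₁⁴ − T₂⁴ = 6.052×10¹⁰ − 3.318×10⁹ = 5.721×10¹⁰ K⁴.
1/ε₁ + 1/ε₂ − 1 = 1.250 + 1.695 − 1 = 1.945.
q = 5.67×10⁻⁸ × 5.721×10¹⁰ / 1.945.

q ≈ 1670 W/m²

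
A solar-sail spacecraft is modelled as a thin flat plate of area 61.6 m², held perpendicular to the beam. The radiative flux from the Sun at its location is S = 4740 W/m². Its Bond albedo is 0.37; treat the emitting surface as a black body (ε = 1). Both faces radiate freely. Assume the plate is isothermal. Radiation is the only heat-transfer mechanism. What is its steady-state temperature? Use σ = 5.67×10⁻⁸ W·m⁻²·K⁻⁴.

T ≈ 403 K

At equilibrium, absorbed power = emitted power.
Absorbing cross-section = A = 61.60 m²; emitting surface = 2A = 123.2 m² (ratio 2).
(1−a)S·A_cross = εσ·A_surf·T⁴  ⇒  T⁴ = (1−a)S/(2σ).
T⁴ = 0.630·4740/(2·5.67×10⁻⁸) = 2.633×10¹⁰ K⁴.
T = (2.633×10¹⁰)^(1/4).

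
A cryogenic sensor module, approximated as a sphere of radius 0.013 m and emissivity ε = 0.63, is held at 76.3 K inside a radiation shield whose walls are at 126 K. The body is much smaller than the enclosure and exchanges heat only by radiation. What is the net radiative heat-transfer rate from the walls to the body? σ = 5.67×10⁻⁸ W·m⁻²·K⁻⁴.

For a small grey body in a large enclosure: P_net = εσA(T_body⁴ − T_wall⁴).
A = 4πr² = 0.002124 m²; T_body⁴ − T_wall⁴ = 3.389×10⁷ − 2.520×10⁸ = -2.182×10⁸ K⁴.
|P_net| = 0.63·5.67×10⁻⁸·0.002124·2.182×10⁸.

P_net ≈ 0.0165 W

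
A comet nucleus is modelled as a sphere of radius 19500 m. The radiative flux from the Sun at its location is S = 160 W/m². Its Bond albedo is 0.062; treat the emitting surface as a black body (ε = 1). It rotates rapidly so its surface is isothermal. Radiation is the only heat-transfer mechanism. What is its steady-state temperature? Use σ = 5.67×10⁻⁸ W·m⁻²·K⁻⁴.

At equilibrium, absorbed power = emitted power.
Absorbing cross-section = πr² = 1.195×10⁹ m²; emitting surface = 4πr² = 4.778×10⁹ m² (ratio 4).
(1−a)S·A_cross = εσ·A_surf·T⁴  ⇒  T⁴ = (1−a)S/(4σ).
T⁴ = 0.938·160/(4·5.67×10⁻⁸) = 6.617×10⁸ K⁴.
T = (6.617×10⁸)^(1/4).

T ≈ 160 K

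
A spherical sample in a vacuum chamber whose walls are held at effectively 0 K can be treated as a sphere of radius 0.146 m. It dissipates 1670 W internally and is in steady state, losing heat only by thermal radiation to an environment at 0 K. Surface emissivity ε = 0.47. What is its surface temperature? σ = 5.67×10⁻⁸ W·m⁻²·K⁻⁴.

Steady state: internal power = radiated power, P = εσA T⁴.
Radiating area A = 4πr² = 0.2679 m².
T⁴ = P/(εσA) = 1670/(0.47·5.67×10⁻⁸·0.2679) = 2.339×10¹¹ K⁴.
T = (2.339×10¹¹)^(1/4).

T ≈ 695 K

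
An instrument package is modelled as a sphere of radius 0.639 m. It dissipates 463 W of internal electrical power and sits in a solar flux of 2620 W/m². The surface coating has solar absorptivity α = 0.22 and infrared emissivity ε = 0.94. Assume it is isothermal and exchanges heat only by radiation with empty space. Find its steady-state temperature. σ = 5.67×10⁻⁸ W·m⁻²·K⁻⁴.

At steady state, absorbed solar power + internal power = radiated power.
Absorbed: α·S·A_cross = 0.22·2620·1.283 = 739.4 W (cross-section πr²).
Total input = 739.4 + 463 = 1202 W.
Radiated: εσ·A_surf·T⁴ with A_surf = 4πr² = 5.131 m².
T⁴ = 1202/(0.94·5.67×10⁻⁸·5.131) = 4.397×10⁹ K⁴.

T ≈ 258 K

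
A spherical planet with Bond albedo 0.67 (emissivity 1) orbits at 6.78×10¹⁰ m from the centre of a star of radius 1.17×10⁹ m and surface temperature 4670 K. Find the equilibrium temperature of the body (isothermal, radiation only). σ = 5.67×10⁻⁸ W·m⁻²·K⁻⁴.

T ≈ 329 K

The star's surface emits σT_*⁴; at distance d the flux is S = σT_*⁴(R_*/d)².
S = 5.67×10⁻⁸·(4670)⁴·(1.17×10⁹/6.78×10¹⁰)² = 8031 W/m².
For an isothermal sphere T⁴ = (1−a)S/(4σ) = 1.169×10¹⁰ K⁴.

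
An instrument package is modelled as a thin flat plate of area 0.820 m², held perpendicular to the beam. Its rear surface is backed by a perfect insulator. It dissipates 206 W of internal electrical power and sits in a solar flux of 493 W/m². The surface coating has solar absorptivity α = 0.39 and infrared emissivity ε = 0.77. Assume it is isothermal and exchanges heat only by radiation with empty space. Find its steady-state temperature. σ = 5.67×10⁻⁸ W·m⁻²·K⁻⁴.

At steady state, absorbed solar power + internal power = radiated power.
Absorbed: α·S·A_cross = 0.39·493·0.8200 = 157.7 W (cross-section A).
Total input = 157.7 + 206 = 363.7 W.
Radiated: εσ·A_surf·T⁴ with A_surf = A = 0.8200 m².
T⁴ = 363.7/(0.77·5.67×10⁻⁸·0.8200) = 1.016×10¹⁰ K⁴.

T ≈ 317 K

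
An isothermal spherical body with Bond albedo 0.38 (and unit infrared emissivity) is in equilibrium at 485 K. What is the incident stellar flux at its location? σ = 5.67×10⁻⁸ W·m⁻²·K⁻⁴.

S ≈ 20200 W/m²

(1−a)S·πr² = σ·4πr²·T⁴ ⇒ S = 4σT⁴/(1−a).
S = 4·5.67×10⁻⁸·5.533×10¹⁰/0.620.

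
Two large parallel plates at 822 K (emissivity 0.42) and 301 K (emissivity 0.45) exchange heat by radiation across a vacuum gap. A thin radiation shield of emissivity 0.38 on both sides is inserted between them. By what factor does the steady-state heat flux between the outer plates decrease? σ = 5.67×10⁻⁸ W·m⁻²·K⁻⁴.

factor ≈ 2.18

Without shield: q₀ = σΔ(T⁴)/(1/ε₁+1/ε₂−1) with denominator 3.603.
With shield the two gaps are in series; the resistances add: (1/ε₁+1/ε_s−1)+(1/ε_s+1/ε₂−1) = 4.013+3.854 = 7.866.
Heat-flux ratio q₀/q = 7.866/3.603.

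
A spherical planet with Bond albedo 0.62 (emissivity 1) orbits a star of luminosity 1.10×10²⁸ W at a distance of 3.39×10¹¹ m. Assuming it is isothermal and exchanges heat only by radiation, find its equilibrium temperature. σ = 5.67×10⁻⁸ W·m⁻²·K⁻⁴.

First find the stellar flux at distance d: S = L/(4πd²) = 1.10×10²⁸/(4π·(3.39×10¹¹)²) = 7617 W/m².
For an isothermal sphere, absorbed (1−a)S·πr² = emitted σ·4πr²·T⁴, so T⁴ = (1−a)S/(4σ).
T⁴ = 0.380·7617/(4·5.67×10⁻⁸) = 1.276×10¹⁰ K⁴.

T ≈ 336 K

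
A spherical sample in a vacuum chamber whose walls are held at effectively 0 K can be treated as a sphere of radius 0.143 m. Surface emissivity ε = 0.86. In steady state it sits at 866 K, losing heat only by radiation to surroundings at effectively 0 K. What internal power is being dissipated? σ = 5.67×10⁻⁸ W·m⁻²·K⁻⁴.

Steady state: P = εσA T⁴.
A = 4πr² = 0.2570 m²; T⁴ = (866)⁴ = 5.624×10¹¹ K⁴.
P = 0.86 × 5.67×10⁻⁸ × 0.2570 × 5.624×10¹¹.

P ≈ 7050 W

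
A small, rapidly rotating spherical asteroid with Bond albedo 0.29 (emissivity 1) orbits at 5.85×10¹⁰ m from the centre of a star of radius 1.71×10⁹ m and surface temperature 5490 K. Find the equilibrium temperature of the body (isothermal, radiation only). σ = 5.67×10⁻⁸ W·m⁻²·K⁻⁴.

T ≈ 609 K

The star's surface emits σT_*⁴; at distance d the flux is S = σT_*⁴(R_*/d)².
S = 5.67×10⁻⁸·(5490)⁴·(1.71×10⁹/5.85×10¹⁰)² = 44010 W/m².
For an isothermal sphere T⁴ = (1−a)S/(4σ) = 1.378×10¹¹ K⁴.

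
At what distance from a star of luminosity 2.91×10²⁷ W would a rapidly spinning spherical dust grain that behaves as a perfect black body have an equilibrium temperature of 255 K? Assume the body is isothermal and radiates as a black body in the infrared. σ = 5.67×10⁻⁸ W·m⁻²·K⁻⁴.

For an isothermal black-emitting sphere, (1−a)S·πr² = σ·4πr²·T⁴ ⇒ S = 4σT⁴/(1−a).
S = 4·5.67×10⁻⁸·(255)⁴/1.00 = 959.0 W/m².
Flux falls as S = L/(4πd²), so d = √(L/(4πS)) = √(2.91×10²⁷/(4π·959.0)).

d ≈ 4.91×10¹¹ m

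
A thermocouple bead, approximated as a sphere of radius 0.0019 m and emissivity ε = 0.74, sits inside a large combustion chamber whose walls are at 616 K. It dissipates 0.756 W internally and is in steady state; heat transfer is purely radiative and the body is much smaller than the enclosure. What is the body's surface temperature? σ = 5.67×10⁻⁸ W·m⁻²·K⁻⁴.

T ≈ 858 K

For a small grey body in a large enclosure, net radiated power = εσA(T⁴ − T_w⁴).
Steady state: P = εσA(T⁴ − T_w⁴) with A = 4πr² = 4.536×10⁻⁵ m².
T⁴ = P/(εσA) + T_w⁴ = 0.756/(0.74·5.67×10⁻⁸·4.536×10⁻⁵) + (616)⁴
    = 3.972×10¹¹ + 1.440×10¹¹ = 5.412×10¹¹ K⁴.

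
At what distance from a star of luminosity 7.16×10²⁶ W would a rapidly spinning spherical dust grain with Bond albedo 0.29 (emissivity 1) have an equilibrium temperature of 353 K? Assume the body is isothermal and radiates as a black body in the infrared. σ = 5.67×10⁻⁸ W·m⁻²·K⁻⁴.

For an isothermal black-emitting sphere, (1−a)S·πr² = σ·4πr²·T⁴ ⇒ S = 4σT⁴/(1−a).
S = 4·5.67×10⁻⁸·(353)⁴/0.710 = 4960 W/m².
Flux falls as S = L/(4πd²), so d = √(L/(4πS)) = √(7.16×10²⁶/(4π·4960)).

d ≈ 1.07×10¹¹ m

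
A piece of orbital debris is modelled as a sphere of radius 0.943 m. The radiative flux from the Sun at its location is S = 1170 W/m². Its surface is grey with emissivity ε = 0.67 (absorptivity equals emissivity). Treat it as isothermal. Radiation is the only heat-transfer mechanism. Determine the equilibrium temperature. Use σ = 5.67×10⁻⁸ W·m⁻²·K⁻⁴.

At equilibrium, absorbed power = emitted power.
Absorbing cross-section = πr² = 2.794 m²; emitting surface = 4πr² = 11.17 m² (ratio 4).
εS·A_cross = εσ·A_surf·T⁴  ⇒  T⁴ = S/(4σ)   (ε cancels).
T⁴ = 1170/(4·5.67×10⁻⁸) = 5.159×10⁹ K⁴.
T = (5.159×10⁹)^(1/4).

T ≈ 268 K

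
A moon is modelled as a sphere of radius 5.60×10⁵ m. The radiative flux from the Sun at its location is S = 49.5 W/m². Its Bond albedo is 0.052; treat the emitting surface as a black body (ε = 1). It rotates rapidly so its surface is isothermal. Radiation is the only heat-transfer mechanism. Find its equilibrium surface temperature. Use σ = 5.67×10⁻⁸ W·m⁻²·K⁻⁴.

At equilibrium, absorbed power = emitted power.
Absorbing cross-section = πr² = 9.852×10¹¹ m²; emitting surface = 4πr² = 3.941×10¹² m² (ratio 4).
(1−a)S·A_cross = εσ·A_surf·T⁴  ⇒  T⁴ = (1−a)S/(4σ).
T⁴ = 0.948·49.5/(4·5.67×10⁻⁸) = 2.069×10⁸ K⁴.
T = (2.069×10⁸)^(1/4).

T ≈ 120 K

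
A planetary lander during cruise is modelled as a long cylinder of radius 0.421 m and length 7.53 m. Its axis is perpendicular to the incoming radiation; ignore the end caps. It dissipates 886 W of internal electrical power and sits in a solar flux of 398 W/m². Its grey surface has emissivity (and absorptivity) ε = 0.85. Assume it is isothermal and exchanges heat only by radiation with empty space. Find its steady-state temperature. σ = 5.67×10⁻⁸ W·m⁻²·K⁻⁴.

T ≈ 237 K

At steady state, absorbed solar power + internal power = radiated power.
Absorbed: α·S·A_cross = 0.85·398·6.340 = 2145 W (cross-section 2rL).
Total input = 2145 + 886 = 3031 W.
Radiated: εσ·A_surf·T⁴ with A_surf = 2πrL = 19.92 m².
T⁴ = 3031/(0.85·5.67×10⁻⁸·19.92) = 3.157×10⁹ K⁴.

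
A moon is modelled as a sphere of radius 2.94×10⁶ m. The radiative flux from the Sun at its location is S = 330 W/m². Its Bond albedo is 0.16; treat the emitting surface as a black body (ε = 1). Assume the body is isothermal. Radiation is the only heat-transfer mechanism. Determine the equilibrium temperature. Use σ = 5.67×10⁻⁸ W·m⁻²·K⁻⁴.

T ≈ 187 K

At equilibrium, absorbed power = emitted power.
Absorbing cross-section = πr² = 2.715×10¹³ m²; emitting surface = 4πr² = 1.086×10¹⁴ m² (ratio 4).
(1−a)S·A_cross = εσ·A_surf·T⁴  ⇒  T⁴ = (1−a)S/(4σ).
T⁴ = 0.840·330/(4·5.67×10⁻⁸) = 1.222×10⁹ K⁴.
T = (1.222×10⁹)^(1/4).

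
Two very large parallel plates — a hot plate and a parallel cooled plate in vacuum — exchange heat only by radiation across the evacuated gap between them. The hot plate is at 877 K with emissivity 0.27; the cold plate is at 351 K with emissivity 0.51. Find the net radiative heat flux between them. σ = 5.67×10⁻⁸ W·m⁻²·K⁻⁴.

For two infinite grey parallel plates, q = σ(T₁⁴ − T₂⁴)/(1/ε₁ + 1/ε₂ − 1).
T₁⁴ − T₂⁴ = 5.916×10¹¹ − 1.518×10¹⁰ = 5.764×10¹¹ K⁴.
1/ε₁ + 1/ε₂ − 1 = 3.704 + 1.961 − 1 = 4.664.
q = 5.67×10⁻⁸ × 5.764×10¹¹ / 4.664.

q ≈ 7010 W/m²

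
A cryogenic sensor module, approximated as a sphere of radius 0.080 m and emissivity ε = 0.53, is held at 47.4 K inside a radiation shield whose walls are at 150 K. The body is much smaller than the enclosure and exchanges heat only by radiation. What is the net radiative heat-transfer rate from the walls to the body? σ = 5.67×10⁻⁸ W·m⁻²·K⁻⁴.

For a small grey body in a large enclosure: P_net = εσA(T_body⁴ − T_wall⁴).
A = 4πr² = 0.08042 m²; T_body⁴ − T_wall⁴ = 5.048×10⁶ − 5.062×10⁸ = -5.012×10⁸ K⁴.
|P_net| = 0.53·5.67×10⁻⁸·0.08042·5.012×10⁸.

P_net ≈ 1.21 W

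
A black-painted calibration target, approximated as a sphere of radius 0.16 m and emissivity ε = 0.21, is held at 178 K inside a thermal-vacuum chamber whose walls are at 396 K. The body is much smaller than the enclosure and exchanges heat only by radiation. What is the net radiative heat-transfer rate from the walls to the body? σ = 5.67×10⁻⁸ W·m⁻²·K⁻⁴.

For a small grey body in a large enclosure: P_net = εσA(T_body⁴ − T_wall⁴).
A = 4πr² = 0.3217 m²; T_body⁴ − T_wall⁴ = 1.004×10⁹ − 2.459×10¹⁰ = -2.359×10¹⁰ K⁴.
|P_net| = 0.21·5.67×10⁻⁸·0.3217·2.359×10¹⁰.

P_net ≈ 90.4 W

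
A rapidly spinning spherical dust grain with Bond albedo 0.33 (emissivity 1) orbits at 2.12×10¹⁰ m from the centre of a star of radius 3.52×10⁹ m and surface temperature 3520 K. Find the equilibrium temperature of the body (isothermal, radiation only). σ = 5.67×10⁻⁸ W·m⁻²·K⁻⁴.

The star's surface emits σT_*⁴; at distance d the flux is S = σT_*⁴(R_*/d)².
S = 5.67×10⁻⁸·(3520)⁴·(3.52×10⁹/2.12×10¹⁰)² = 2.400×10⁵ W/m².
For an isothermal sphere T⁴ = (1−a)S/(4σ) = 7.089×10¹¹ K⁴.

T ≈ 918 K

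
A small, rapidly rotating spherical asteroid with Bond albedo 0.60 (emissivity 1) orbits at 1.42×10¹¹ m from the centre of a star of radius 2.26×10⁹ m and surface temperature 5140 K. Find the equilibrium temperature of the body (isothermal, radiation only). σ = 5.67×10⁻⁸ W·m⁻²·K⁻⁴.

The star's surface emits σT_*⁴; at distance d the flux is S = σT_*⁴(R_*/d)².
S = 5.67×10⁻⁸·(5140)⁴·(2.26×10⁹/1.42×10¹¹)² = 10020 W/m².
For an isothermal sphere T⁴ = (1−a)S/(4σ) = 1.768×10¹⁰ K⁴.

T ≈ 365 K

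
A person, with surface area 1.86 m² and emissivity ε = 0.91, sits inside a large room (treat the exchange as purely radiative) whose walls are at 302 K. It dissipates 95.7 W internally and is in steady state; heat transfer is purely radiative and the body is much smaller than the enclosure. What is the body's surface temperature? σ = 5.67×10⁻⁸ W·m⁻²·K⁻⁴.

For a small grey body in a large enclosure, net radiated power = εσA(T⁴ − T_w⁴).
Steady state: P = εσA(T⁴ − T_w⁴) with A = 1.86 m².
T⁴ = P/(εσA) + T_w⁴ = 95.7/(0.91·5.67×10⁻⁸·1.860) + (302)⁴
    = 9.972×10⁸ + 8.318×10⁹ = 9.315×10⁹ K⁴.

T ≈ 311 K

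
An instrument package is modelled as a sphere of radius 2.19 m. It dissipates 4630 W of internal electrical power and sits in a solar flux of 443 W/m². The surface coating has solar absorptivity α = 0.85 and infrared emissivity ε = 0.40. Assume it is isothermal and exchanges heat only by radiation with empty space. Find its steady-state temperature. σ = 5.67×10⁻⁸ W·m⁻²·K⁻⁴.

T ≈ 295 K

At steady state, absorbed solar power + internal power = radiated power.
Absorbed: α·S·A_cross = 0.85·443·15.07 = 5674 W (cross-section πr²).
Total input = 5674 + 4630 = 10300 W.
Radiated: εσ·A_surf·T⁴ with A_surf = 4πr² = 60.27 m².
T⁴ = 10300/(0.40·5.67×10⁻⁸·60.27) = 7.538×10⁹ K⁴.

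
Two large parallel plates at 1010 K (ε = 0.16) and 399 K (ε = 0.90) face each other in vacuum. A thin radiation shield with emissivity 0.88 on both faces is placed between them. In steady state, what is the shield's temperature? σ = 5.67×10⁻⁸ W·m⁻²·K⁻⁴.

In steady state the net flux on the hot side equals that on the cold side.
σ(T₁⁴−T_s⁴)/D₁ = σ(T_s⁴−T₂⁴)/D₂, with D₁ = 1/ε₁+1/ε_s−1 = 6.386, D₂ = 1/ε_s+1/ε₂−1 = 1.247.
Solve for T_s⁴: T_s⁴ = (D₂·T₁⁴ + D₁·T₂⁴)/(D₁+D₂) = 1.913×10¹¹ K⁴.

T_s ≈ 661 K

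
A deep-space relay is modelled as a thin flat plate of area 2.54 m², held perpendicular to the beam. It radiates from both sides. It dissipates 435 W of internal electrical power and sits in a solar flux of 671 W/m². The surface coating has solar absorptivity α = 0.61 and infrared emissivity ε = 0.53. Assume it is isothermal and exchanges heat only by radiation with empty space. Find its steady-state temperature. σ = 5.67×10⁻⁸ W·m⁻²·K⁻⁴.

T ≈ 314 K

At steady state, absorbed solar power + internal power = radiated power.
Absorbed: α·S·A_cross = 0.61·671·2.540 = 1040 W (cross-section A).
Total input = 1040 + 435 = 1475 W.
Radiated: εσ·A_surf·T⁴ with A_surf = 2A = 5.080 m².
T⁴ = 1475/(0.53·5.67×10⁻⁸·5.080) = 9.660×10⁹ K⁴.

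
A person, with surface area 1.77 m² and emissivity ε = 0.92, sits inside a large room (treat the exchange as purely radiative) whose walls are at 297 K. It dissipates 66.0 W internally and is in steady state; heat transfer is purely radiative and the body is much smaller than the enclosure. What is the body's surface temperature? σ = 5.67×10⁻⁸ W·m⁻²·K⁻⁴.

T ≈ 304 K

For a small grey body in a large enclosure, net radiated power = εσA(T⁴ − T_w⁴).
Steady state: P = εσA(T⁴ − T_w⁴) with A = 1.77 m².
T⁴ = P/(εσA) + T_w⁴ = 66.0/(0.92·5.67×10⁻⁸·1.770) + (297)⁴
    = 7.148×10⁸ + 7.781×10⁹ = 8.496×10⁹ K⁴.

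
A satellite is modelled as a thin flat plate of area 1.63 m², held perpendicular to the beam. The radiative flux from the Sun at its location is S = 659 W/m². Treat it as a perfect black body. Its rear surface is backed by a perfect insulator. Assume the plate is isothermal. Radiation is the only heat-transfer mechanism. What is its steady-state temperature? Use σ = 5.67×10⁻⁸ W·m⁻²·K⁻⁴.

At equilibrium, absorbed power = emitted power.
Absorbing cross-section = A = 1.630 m²; emitting surface = A = 1.630 m² (ratio 1).
S·A_cross = εσ·A_surf·T⁴  ⇒  T⁴ = S/(1σ).
T⁴ = 1.00·659/(1·5.67×10⁻⁸) = 1.162×10¹⁰ K⁴.
T = (1.162×10¹⁰)^(1/4).

T ≈ 328 K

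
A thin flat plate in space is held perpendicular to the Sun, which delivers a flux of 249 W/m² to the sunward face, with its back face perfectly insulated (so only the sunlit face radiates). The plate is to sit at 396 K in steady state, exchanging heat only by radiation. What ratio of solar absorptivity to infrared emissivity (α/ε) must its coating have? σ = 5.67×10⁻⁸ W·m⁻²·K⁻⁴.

α/ε ≈ 5.60

Balance: αS·A = εσ·1A·T⁴ ⇒ α/ε = σT⁴/S.
α/ε = 5.67×10⁻⁸·(396)⁴/249 = 5.67×10⁻⁸·2.459×10¹⁰/249.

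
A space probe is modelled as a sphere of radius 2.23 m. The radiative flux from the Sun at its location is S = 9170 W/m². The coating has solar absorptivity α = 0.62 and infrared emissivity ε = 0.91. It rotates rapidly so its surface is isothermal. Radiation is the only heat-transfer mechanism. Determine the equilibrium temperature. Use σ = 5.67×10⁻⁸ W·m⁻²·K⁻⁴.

T ≈ 407 K

At equilibrium, absorbed power = emitted power.
Absorbing cross-section = πr² = 15.62 m²; emitting surface = 4πr² = 62.49 m² (ratio 4).
αS·A_cross = εσ·A_surf·T⁴  ⇒  T⁴ = αS/(ε·4σ).
T⁴ = 0.620·9170/(0.91·4·5.67×10⁻⁸) = 2.755×10¹⁰ K⁴.
T = (2.755×10¹⁰)^(1/4).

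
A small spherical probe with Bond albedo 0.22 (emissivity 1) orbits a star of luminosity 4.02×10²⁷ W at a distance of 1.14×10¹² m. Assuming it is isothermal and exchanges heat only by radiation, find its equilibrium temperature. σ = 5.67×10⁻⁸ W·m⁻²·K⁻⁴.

T ≈ 171 K

First find the stellar flux at distance d: S = L/(4πd²) = 4.02×10²⁷/(4π·(1.14×10¹²)²) = 246.2 W/m².
For an isothermal sphere, absorbed (1−a)S·πr² = emitted σ·4πr²·T⁴, so T⁴ = (1−a)S/(4σ).
T⁴ = 0.780·246.2/(4·5.67×10⁻⁸) = 8.466×10⁸ K⁴.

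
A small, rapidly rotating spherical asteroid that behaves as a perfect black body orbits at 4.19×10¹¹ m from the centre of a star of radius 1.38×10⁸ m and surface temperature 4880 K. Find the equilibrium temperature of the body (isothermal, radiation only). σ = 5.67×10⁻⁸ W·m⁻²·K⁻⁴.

The star's surface emits σT_*⁴; at distance d the flux is S = σT_*⁴(R_*/d)².
S = 5.67×10⁻⁸·(4880)⁴·(1.38×10⁸/4.19×10¹¹)² = 3.488 W/m².
For an isothermal sphere T⁴ = (1−a)S/(4σ) = 1.538×10⁷ K⁴.

T ≈ 62.6 K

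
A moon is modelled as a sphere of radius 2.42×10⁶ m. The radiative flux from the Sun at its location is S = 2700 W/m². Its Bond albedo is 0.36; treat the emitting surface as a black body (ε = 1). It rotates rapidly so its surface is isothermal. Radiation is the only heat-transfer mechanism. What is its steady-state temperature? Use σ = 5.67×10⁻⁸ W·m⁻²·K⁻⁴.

At equilibrium, absorbed power = emitted power.
Absorbing cross-section = πr² = 1.840×10¹³ m²; emitting surface = 4πr² = 7.359×10¹³ m² (ratio 4).
(1−a)S·A_cross = εσ·A_surf·T⁴  ⇒  T⁴ = (1−a)S/(4σ).
T⁴ = 0.640·2700/(4·5.67×10⁻⁸) = 7.619×10⁹ K⁴.
T = (7.619×10⁹)^(1/4).

T ≈ 295 K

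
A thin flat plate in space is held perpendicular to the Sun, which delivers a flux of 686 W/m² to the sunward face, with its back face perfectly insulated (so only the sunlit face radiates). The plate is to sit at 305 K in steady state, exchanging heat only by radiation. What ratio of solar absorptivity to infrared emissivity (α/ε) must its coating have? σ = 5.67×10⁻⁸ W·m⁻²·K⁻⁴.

Balance: αS·A = εσ·1A·T⁴ ⇒ α/ε = σT⁴/S.
α/ε = 5.67×10⁻⁸·(305)⁴/686 = 5.67×10⁻⁸·8.654×10⁹/686.

α/ε ≈ 0.715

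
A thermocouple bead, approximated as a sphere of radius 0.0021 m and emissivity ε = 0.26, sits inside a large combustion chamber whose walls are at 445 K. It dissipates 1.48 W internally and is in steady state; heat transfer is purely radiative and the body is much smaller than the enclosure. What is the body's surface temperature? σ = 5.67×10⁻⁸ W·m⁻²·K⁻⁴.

T ≈ 1170 K

For a small grey body in a large enclosure, net radiated power = εσA(T⁴ − T_w⁴).
Steady state: P = εσA(T⁴ − T_w⁴) with A = 4πr² = 5.542×10⁻⁵ m².
T⁴ = P/(εσA) + T_w⁴ = 1.48/(0.26·5.67×10⁻⁸·5.542×10⁻⁵) + (445)⁴
    = 1.812×10¹² + 3.921×10¹⁰ = 1.851×10¹² K⁴.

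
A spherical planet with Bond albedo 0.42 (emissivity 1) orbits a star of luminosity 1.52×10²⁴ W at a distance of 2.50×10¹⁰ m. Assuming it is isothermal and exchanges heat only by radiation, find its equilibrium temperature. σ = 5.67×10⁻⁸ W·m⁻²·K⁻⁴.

First find the stellar flux at distance d: S = L/(4πd²) = 1.52×10²⁴/(4π·(2.50×10¹⁰)²) = 193.5 W/m².
For an isothermal sphere, absorbed (1−a)S·πr² = emitted σ·4πr²·T⁴, so T⁴ = (1−a)S/(4σ).
T⁴ = 0.580·193.5/(4·5.67×10⁻⁸) = 4.949×10⁸ K⁴.

T ≈ 149 K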